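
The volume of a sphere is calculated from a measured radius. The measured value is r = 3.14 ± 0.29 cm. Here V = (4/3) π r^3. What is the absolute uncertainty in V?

35.9 cm^3

V is a product of powers, so relative uncertainties combine in quadrature:
  (3·δr/r)² = (3×0.0924)² = 0.0768
δV/V = √(0.0768) = 0.277
V = 130 cm^3, so δV = 0.277 × 130 = 35.9 cm^3.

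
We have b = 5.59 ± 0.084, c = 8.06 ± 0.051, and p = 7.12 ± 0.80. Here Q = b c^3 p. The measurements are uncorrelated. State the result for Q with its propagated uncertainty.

20800 ± 2400

Since Q is a product/quotient, work with relative uncertainties:
  (1·δb/b)² = (1×0.0150)² = 0.000226;  (3·δc/c)² = (3×0.00633)² = 0.000360;  (1·δp/p)² = (1×0.112)² = 0.0126
δQ/Q = √(0.0132) = 0.115
Q = 20800, so δQ = 0.115 × 20800 = 2400.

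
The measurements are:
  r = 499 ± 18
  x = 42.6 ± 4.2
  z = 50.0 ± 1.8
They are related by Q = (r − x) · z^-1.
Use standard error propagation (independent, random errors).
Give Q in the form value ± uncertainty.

9.13 ± 0.495

Let u = r − x = 456. δu = √(δr² + δx²) = √(324 + 17.6) = 18.5, so δu/u = 0.0405.
Q is then a monomial in u, z:
δQ/Q = √((δu/u)² + (-1·δz/z)²) = √(0.00164 + 0.00130) = 0.0542
Q = 9.13, so δQ = 0.0542 × 9.13 = 0.495.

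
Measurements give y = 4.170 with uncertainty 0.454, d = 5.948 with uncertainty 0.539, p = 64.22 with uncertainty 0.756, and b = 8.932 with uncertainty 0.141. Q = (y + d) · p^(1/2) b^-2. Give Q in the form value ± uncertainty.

1.016 ± 0.0780

Let u = y + d = 10.12. δu = √(δy² + δd²) = √(0.206 + 0.291) = 0.705, so δu/u = 0.0697.
Q is then a monomial in u, p, b:
δQ/Q = √((δu/u)² + (½·δp/p)² + (-2·δb/b)²) = √(0.00485 + 3.46e-05 + 0.000997) = 0.0767
Q = 1.016, so δQ = 0.0767 × 1.016 = 0.0780.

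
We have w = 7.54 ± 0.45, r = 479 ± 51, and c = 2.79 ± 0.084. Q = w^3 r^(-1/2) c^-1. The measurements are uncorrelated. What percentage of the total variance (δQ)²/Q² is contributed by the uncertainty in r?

7.92%

(δQ/Q)² = (3·δw/w)² + (−½·δr/r)² + (-1·δc/c)²
  w term: (3×0.0597)² = 0.0321
  r term: (-0.5×0.106)² = 0.00283
  c term: (-1×0.0301)² = 0.000906
Total = 0.0358. Share from r = 0.00283/0.0358 = 0.0792.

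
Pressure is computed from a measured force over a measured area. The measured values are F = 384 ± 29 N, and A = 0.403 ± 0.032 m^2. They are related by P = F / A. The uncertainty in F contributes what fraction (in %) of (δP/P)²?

47.5%

(δP/P)² = (1·δF/F)² + (-1·δA/A)²
  F term: (1×0.0755)² = 0.00570
  A term: (-1×0.0794)² = 0.00631
Total = 0.0120. Share from F = 0.00570/0.0120 = 0.475.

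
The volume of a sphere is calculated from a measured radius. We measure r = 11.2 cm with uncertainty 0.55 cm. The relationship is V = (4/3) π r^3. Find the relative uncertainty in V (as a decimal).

0.147

Since V is a product/quotient, work with relative uncertainties:
  (3·δr/r)² = (3×0.0491)² = 0.0217
δV/V = √(0.0217) = 0.147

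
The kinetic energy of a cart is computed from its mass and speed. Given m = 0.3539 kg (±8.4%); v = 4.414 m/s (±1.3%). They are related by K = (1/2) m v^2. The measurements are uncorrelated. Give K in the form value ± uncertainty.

3.448 ± 0.303 J

Each factor contributes (exponent × relative error)² to (δK/K)²:
  (1·δm/m)² = (1×0.0840)² = 0.00706;  (2·δv/v)² = (2×0.0130)² = 0.000676
δK/K = √(0.00773) = 0.0879
K = 3.448 J, so δK = 0.0879 × 3.448 = 0.303 J.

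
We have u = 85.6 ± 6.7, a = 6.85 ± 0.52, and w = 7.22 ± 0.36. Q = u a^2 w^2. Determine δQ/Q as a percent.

Each factor contributes (exponent × relative error)² to (δQ/Q)²:
  (1·δu/u)² = (1×0.0783)² = 0.00613;  (2·δa/a)² = (2×0.0759)² = 0.0231;  (2·δw/w)² = (2×0.0499)² = 0.00994
δQ/Q = √(0.0391) = 0.198

19.8%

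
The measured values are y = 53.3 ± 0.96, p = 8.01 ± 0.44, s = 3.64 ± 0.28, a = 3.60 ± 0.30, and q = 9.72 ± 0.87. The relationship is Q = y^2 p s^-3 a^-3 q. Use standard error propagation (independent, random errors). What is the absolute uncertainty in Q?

Each factor contributes (exponent × relative error)² to (δQ/Q)²:
  (2·δy/y)² = (2×0.0180)² = 0.00130;  (1·δp/p)² = (1×0.0549)² = 0.00302;  (-3·δs/s)² = (-3×0.0769)² = 0.0533;  (-3·δa/a)² = (-3×0.0833)² = 0.0625;  (1·δq/q)² = (1×0.0895)² = 0.00801
δQ/Q = √(0.128) = 0.358
Q = 98.3, so δQ = 0.358 × 98.3 = 35.2.

35.2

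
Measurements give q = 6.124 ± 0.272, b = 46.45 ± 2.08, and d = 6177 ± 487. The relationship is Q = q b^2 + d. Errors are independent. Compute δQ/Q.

0.0726

Let p = q·b^2 = 13210. δp/p = √((1·δq/q)² + (2·δb/b)²) = √(0.00197 + 0.00802) = 0.1000, so δp = 1320.
Q = p + d: δQ = √(δp² + δd²) = √(1.74e+06 + 2.37e+05) = 1410
Q = 19390, so δQ/Q = 1410/19390 = 0.0726.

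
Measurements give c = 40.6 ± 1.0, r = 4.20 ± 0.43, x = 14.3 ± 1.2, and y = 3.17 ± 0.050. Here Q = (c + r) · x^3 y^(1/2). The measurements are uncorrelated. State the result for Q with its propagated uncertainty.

(2.33 ± 0.590) × 10^5

Let u = c + r = 44.8. δu = √(δc² + δr²) = √(1.00 + 0.185) = 1.09, so δu/u = 0.0243.
Q is then a monomial in u, x, y:
δQ/Q = √((δu/u)² + (3·δx/x)² + (½·δy/y)²) = √(0.000590 + 0.0634 + 6.22e-05) = 0.253
Q = 2.33e+05, so δQ = 0.253 × 2.33e+05 = 59000.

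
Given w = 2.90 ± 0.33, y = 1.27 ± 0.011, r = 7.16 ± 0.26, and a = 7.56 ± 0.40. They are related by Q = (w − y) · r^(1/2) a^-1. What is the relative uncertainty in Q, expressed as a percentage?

21.0%

Let u = w − y = 1.63. δu = √(δw² + δy²) = √(0.109 + 0.000121) = 0.330, so δu/u = 0.203.
Q is then a monomial in u, r, a:
δQ/Q = √((δu/u)² + (½·δr/r)² + (-1·δa/a)²) = √(0.0410 + 0.000330 + 0.00280) = 0.210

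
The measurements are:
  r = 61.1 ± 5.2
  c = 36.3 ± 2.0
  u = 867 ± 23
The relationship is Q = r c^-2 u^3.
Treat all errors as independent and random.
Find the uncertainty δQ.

4.85e+06

Relative error in a monomial: (δQ/Q)² = Σ (nᵢ · δxᵢ/xᵢ)².
  (1·δr/r)² = (1×0.0851)² = 0.00724;  (-2·δc/c)² = (-2×0.0551)² = 0.0121;  (3·δu/u)² = (3×0.0265)² = 0.00633
δQ/Q = √(0.0257) = 0.160
Q = 3.02e+07, so δQ = 0.160 × 3.02e+07 = 4.85e+06.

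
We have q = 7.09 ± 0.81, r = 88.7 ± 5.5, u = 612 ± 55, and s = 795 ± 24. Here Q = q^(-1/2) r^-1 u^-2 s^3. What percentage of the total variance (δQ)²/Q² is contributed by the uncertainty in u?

67.8%

(δQ/Q)² = (−½·δq/q)² + (-1·δr/r)² + (-2·δu/u)² + (3·δs/s)²
  q term: (-0.5×0.114)² = 0.00326
  r term: (-1×0.0620)² = 0.00384
  u term: (-2×0.0899)² = 0.0323
  s term: (3×0.0302)² = 0.00820
Total = 0.0476. Share from u = 0.0323/0.0476 = 0.678.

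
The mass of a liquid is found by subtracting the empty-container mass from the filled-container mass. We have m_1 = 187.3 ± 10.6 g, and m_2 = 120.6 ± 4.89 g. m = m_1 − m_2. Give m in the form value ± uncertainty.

Absolute uncertainties add in quadrature for a linear combination:
  (δm_1)² = 112;  (δm_2)² = 23.9
δm = √(136) = 11.7 g
m = 66.70 g.

66.70 ± 11.7 g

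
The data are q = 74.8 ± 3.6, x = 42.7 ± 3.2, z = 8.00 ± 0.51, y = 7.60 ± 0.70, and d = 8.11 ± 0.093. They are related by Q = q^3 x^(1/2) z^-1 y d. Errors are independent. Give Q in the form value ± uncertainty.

Relative error in a monomial: (δQ/Q)² = Σ (nᵢ · δxᵢ/xᵢ)².
  (3·δq/q)² = (3×0.0481)² = 0.0208;  (½·δx/x)² = (0.5×0.0749)² = 0.00140;  (-1·δz/z)² = (-1×0.0638)² = 0.00406;  (1·δy/y)² = (1×0.0921)² = 0.00848;  (1·δd/d)² = (1×0.0115)² = 0.000131
δQ/Q = √(0.0349) = 0.187
Q = 2.11e+07, so δQ = 0.187 × 2.11e+07 = 3.94e+06.

(2.11 ± 0.394) × 10^7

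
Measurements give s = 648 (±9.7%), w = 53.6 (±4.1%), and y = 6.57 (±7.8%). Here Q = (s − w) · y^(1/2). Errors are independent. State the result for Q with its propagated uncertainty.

Let u = s − w = 594. δu = √(δs² + δw²) = √(3950 + 4.83) = 62.9, so δu/u = 0.106.
Q is then a monomial in u, y:
δQ/Q = √((δu/u)² + (½·δy/y)²) = √(0.0112 + 0.00152) = 0.113
Q = 1520, so δQ = 0.113 × 1520 = 172.

1520 ± 172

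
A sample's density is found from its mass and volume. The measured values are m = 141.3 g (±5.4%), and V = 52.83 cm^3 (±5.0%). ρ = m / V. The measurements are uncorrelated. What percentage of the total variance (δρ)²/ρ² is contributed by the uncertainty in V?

(δρ/ρ)² = (1·δm/m)² + (-1·δV/V)²
  m term: (1×0.0540)² = 0.00292
  V term: (-1×0.0500)² = 0.00250
Total = 0.00542. Share from V = 0.00250/0.00542 = 0.462.

46.2%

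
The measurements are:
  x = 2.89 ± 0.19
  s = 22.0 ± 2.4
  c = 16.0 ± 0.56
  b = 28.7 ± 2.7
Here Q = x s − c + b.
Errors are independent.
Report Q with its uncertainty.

Let p = x·s = 63.6. δp/p = √((1·δx/x)² + (1·δs/s)²) = √(0.00432 + 0.0119) = 0.127, so δp = 8.10.
Q = p − c + b: δQ = √(δp² + δc² + δb²) = √(65.6 + 0.314 + 7.29) = 8.55
Q = 76.3.

76.3 ± 8.55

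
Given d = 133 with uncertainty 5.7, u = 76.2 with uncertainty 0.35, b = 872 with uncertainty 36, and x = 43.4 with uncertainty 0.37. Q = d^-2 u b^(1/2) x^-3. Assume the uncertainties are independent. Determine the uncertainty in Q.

For a monomial Q ∝ d^-2, u, b^(1/2), x^-3, fractional errors add in quadrature:
  (-2·δd/d)² = (-2×0.0429)² = 0.00735;  (1·δu/u)² = (1×0.00459)² = 2.11e-05;  (½·δb/b)² = (0.5×0.0413)² = 0.000426;  (-3·δx/x)² = (-3×0.00853)² = 0.000654
δQ/Q = √(0.00845) = 0.0919
Q = 1.56e-06, so δQ = 0.0919 × 1.56e-06 = 1.43e-07.

1.43e-07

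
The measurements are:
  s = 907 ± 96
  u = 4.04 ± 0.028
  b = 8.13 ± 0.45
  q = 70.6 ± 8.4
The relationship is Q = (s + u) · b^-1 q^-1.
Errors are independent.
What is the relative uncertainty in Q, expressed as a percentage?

16.8%

Let w = s + u = 911. δw = √(δs² + δu²) = √(9220 + 0.000784) = 96.0, so δw/w = 0.105.
Q is then a monomial in w, b, q:
δQ/Q = √((δw/w)² + (-1·δb/b)² + (-1·δq/q)²) = √(0.0111 + 0.00306 + 0.0142) = 0.168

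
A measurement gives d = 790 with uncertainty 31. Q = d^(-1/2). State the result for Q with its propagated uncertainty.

Q ∝ d^(-1/2), so δQ/Q = |−½| · δd/d = 0.5 × 0.0392 = 0.0196.
Q = 0.0356, so δQ = 0.0196 × 0.0356 = 0.000698.

0.0356 ± 0.000698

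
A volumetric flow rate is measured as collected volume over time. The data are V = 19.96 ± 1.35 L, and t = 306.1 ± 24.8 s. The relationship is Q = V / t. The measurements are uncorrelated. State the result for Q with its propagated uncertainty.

0.06521 ± 0.00688 L/s

Products/powers → add relative errors in quadrature, weighted by exponent:
  (1·δV/V)² = (1×0.0676)² = 0.00457;  (-1·δt/t)² = (-1×0.0810)² = 0.00656
δQ/Q = √(0.0111) = 0.106
Q = 0.06521 L/s, so δQ = 0.106 × 0.06521 = 0.00688 L/s.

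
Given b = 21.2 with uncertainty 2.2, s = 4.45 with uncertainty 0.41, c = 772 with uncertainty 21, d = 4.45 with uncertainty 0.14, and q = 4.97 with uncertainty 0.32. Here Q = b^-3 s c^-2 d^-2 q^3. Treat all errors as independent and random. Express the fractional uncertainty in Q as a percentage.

38.7%

Since Q is a product/quotient, work with relative uncertainties:
  (-3·δb/b)² = (-3×0.104)² = 0.0969;  (1·δs/s)² = (1×0.0921)² = 0.00849;  (-2·δc/c)² = (-2×0.0272)² = 0.00296;  (-2·δd/d)² = (-2×0.0315)² = 0.00396;  (3·δq/q)² = (3×0.0644)² = 0.0373
δQ/Q = √(0.150) = 0.387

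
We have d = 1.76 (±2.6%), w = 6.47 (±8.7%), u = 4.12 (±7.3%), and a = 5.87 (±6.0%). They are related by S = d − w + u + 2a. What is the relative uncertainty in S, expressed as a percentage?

Absolute uncertainties add in quadrature for a linear combination:
  (δd)² = 0.00209;  (δw)² = 0.317;  (δu)² = 0.0905;  (2·δa)² = 0.496
δS = √(0.906) = 0.952
S = 11.2, so δS/S = 0.952/11.2 = 0.0853.

8.53%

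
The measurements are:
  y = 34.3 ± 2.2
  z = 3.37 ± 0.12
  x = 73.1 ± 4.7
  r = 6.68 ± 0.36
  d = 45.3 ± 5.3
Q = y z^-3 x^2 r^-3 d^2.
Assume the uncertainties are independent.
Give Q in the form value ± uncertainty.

33000 ± 11100

Since Q is a product/quotient, work with relative uncertainties:
  (1·δy/y)² = (1×0.0641)² = 0.00411;  (-3·δz/z)² = (-3×0.0356)² = 0.0114;  (2·δx/x)² = (2×0.0643)² = 0.0165;  (-3·δr/r)² = (-3×0.0539)² = 0.0261;  (2·δd/d)² = (2×0.117)² = 0.0548
δQ/Q = √(0.113) = 0.336
Q = 33000, so δQ = 0.336 × 33000 = 11100.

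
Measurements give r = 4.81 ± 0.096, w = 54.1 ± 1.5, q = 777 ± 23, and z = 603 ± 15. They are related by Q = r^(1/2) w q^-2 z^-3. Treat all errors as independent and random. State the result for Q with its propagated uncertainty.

(8.96 ± 0.894) × 10^-13

Each factor contributes (exponent × relative error)² to (δQ/Q)²:
  (½·δr/r)² = (0.5×0.0200)² = 9.96e-05;  (1·δw/w)² = (1×0.0277)² = 0.000769;  (-2·δq/q)² = (-2×0.0296)² = 0.00350;  (-3·δz/z)² = (-3×0.0249)² = 0.00557
δQ/Q = √(0.00994) = 0.0997
Q = 8.96e-13, so δQ = 0.0997 × 8.96e-13 = 8.94e-14.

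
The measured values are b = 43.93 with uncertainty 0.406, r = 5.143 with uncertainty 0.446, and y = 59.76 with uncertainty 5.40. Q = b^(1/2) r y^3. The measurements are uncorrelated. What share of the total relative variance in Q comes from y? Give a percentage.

90.7%

(δQ/Q)² = (½·δb/b)² + (1·δr/r)² + (3·δy/y)²
  b term: (0.5×0.00924)² = 2.14e-05
  r term: (1×0.0867)² = 0.00752
  y term: (3×0.0904)² = 0.0735
Total = 0.0810. Share from y = 0.0735/0.0810 = 0.907.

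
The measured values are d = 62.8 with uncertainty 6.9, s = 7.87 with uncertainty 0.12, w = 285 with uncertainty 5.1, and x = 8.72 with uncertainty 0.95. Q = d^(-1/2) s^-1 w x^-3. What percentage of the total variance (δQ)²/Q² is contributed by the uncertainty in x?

(δQ/Q)² = (−½·δd/d)² + (-1·δs/s)² + (1·δw/w)² + (-3·δx/x)²
  d term: (-0.5×0.110)² = 0.00302
  s term: (-1×0.0152)² = 0.000232
  w term: (1×0.0179)² = 0.000320
  x term: (-3×0.109)² = 0.107
Total = 0.110. Share from x = 0.107/0.110 = 0.968.

96.8%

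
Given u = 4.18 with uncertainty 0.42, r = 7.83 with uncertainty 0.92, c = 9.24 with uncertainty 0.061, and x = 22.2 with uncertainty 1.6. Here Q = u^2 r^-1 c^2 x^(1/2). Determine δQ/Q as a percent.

23.6%

Each factor contributes (exponent × relative error)² to (δQ/Q)²:
  (2·δu/u)² = (2×0.100)² = 0.0404;  (-1·δr/r)² = (-1×0.117)² = 0.0138;  (2·δc/c)² = (2×0.00660)² = 0.000174;  (½·δx/x)² = (0.5×0.0721)² = 0.00130
δQ/Q = √(0.0557) = 0.236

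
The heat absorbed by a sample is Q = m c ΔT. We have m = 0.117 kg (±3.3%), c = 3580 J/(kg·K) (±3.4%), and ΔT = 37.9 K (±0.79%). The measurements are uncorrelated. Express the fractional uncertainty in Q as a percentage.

4.80%

Each factor contributes (exponent × relative error)² to (δQ/Q)²:
  (1·δm/m)² = (1×0.0330)² = 0.00109;  (1·δc/c)² = (1×0.0340)² = 0.00116;  (1·δΔT/ΔT)² = (1×0.00790)² = 6.24e-05
δQ/Q = √(0.00231) = 0.0480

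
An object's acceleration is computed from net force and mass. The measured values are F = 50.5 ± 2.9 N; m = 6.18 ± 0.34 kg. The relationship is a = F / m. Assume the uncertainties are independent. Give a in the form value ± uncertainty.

8.17 ± 0.650 m/s^2

Since a is a product/quotient, work with relative uncertainties:
  (1·δF/F)² = (1×0.0574)² = 0.00330;  (-1·δm/m)² = (-1×0.0550)² = 0.00303
δa/a = √(0.00632) = 0.0795
a = 8.17 m/s^2, so δa = 0.0795 × 8.17 = 0.650 m/s^2.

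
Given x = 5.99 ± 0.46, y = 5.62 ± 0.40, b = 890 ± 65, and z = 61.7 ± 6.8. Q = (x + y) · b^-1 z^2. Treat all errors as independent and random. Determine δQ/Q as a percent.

Let u = x + y = 11.6. δu = √(δx² + δy²) = √(0.212 + 0.160) = 0.610, so δu/u = 0.0525.
Q is then a monomial in u, b, z:
δQ/Q = √((δu/u)² + (-1·δb/b)² + (2·δz/z)²) = √(0.00276 + 0.00533 + 0.0486) = 0.238

23.8%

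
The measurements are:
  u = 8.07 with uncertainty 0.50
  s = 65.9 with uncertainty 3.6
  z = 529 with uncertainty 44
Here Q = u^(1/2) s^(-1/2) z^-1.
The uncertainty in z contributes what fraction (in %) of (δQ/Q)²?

80.2%

(δQ/Q)² = (½·δu/u)² + (−½·δs/s)² + (-1·δz/z)²
  u term: (0.5×0.0620)² = 0.000960
  s term: (-0.5×0.0546)² = 0.000746
  z term: (-1×0.0832)² = 0.00692
Total = 0.00862. Share from z = 0.00692/0.00862 = 0.802.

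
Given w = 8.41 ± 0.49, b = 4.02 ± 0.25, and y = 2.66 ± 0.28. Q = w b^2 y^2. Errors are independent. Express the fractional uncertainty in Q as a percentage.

25.1%

For a monomial Q ∝ w, b^2, y^2, fractional errors add in quadrature:
  (1·δw/w)² = (1×0.0583)² = 0.00339;  (2·δb/b)² = (2×0.0622)² = 0.0155;  (2·δy/y)² = (2×0.105)² = 0.0443
δQ/Q = √(0.0632) = 0.251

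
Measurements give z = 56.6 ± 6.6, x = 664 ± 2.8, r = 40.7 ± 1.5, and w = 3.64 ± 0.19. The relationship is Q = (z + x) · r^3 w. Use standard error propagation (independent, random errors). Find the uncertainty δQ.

Let u = z + x = 721. δu = √(δz² + δx²) = √(43.6 + 7.84) = 7.17, so δu/u = 0.00995.
Q is then a monomial in u, r, w:
δQ/Q = √((δu/u)² + (3·δr/r)² + (1·δw/w)²) = √(9.9e-05 + 0.0122 + 0.00272) = 0.123
Q = 1.77e+08, so δQ = 0.123 × 1.77e+08 = 2.17e+07.

2.17e+07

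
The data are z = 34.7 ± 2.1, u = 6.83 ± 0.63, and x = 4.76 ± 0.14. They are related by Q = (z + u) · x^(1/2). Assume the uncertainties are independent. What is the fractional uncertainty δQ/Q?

0.0548

Let w = z + u = 41.5. δw = √(δz² + δu²) = √(4.41 + 0.397) = 2.19, so δw/w = 0.0528.
Q is then a monomial in w, x:
δQ/Q = √((δw/w)² + (½·δx/x)²) = √(0.00279 + 0.000216) = 0.0548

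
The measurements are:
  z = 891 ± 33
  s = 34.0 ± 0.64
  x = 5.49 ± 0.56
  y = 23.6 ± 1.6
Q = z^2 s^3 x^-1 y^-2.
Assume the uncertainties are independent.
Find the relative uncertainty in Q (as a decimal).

Since Q is a product/quotient, work with relative uncertainties:
  (2·δz/z)² = (2×0.0370)² = 0.00549;  (3·δs/s)² = (3×0.0188)² = 0.00319;  (-1·δx/x)² = (-1×0.102)² = 0.0104;  (-2·δy/y)² = (-2×0.0678)² = 0.0184
δQ/Q = √(0.0375) = 0.194

0.194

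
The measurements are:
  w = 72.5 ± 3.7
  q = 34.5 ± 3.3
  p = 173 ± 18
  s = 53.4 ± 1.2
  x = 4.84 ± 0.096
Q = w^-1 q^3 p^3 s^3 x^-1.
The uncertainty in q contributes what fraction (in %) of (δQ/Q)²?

44.0%

(δQ/Q)² = (-1·δw/w)² + (3·δq/q)² + (3·δp/p)² + (3·δs/s)² + (-1·δx/x)²
  w term: (-1×0.0510)² = 0.00260
  q term: (3×0.0957)² = 0.0823
  p term: (3×0.104)² = 0.0974
  s term: (3×0.0225)² = 0.00454
  x term: (-1×0.0198)² = 0.000393
Total = 0.187. Share from q = 0.0823/0.187 = 0.440.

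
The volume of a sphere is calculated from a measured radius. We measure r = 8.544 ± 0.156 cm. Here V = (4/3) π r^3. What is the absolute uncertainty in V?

143 cm^3

V is a product of powers, so relative uncertainties combine in quadrature:
  (3·δr/r)² = (3×0.0183)² = 0.00300
δV/V = √(0.00300) = 0.0548
V = 2613 cm^3, so δV = 0.0548 × 2613 = 143 cm^3.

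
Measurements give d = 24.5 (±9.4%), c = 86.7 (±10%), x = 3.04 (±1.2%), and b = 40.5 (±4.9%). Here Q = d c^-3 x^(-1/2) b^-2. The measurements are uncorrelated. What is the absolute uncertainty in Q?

4.33e-09

Q is a product of powers, so relative uncertainties combine in quadrature:
  (1·δd/d)² = (1×0.0940)² = 0.00884;  (-3·δc/c)² = (-3×0.100)² = 0.0900;  (−½·δx/x)² = (-0.5×0.0120)² = 3.6e-05;  (-2·δb/b)² = (-2×0.0490)² = 0.00960
δQ/Q = √(0.108) = 0.329
Q = 1.31e-08, so δQ = 0.329 × 1.31e-08 = 4.33e-09.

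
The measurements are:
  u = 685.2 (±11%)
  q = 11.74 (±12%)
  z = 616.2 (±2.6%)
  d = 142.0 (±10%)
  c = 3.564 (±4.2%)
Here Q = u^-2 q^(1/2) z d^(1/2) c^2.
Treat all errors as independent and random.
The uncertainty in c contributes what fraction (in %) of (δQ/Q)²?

(δQ/Q)² = (-2·δu/u)² + (½·δq/q)² + (1·δz/z)² + (½·δd/d)² + (2·δc/c)²
  u term: (-2×0.110)² = 0.0484
  q term: (0.5×0.120)² = 0.00360
  z term: (1×0.0260)² = 0.000676
  d term: (0.5×0.100)² = 0.00250
  c term: (2×0.0420)² = 0.00706
Total = 0.0622. Share from c = 0.00706/0.0622 = 0.113.

11.3%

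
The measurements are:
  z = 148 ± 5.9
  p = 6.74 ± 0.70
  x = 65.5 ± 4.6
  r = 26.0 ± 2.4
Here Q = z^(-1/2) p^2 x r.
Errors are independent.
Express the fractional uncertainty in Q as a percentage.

Q is a product of powers, so relative uncertainties combine in quadrature:
  (−½·δz/z)² = (-0.5×0.0399)² = 0.000397;  (2·δp/p)² = (2×0.104)² = 0.0431;  (1·δx/x)² = (1×0.0702)² = 0.00493;  (1·δr/r)² = (1×0.0923)² = 0.00852
δQ/Q = √(0.0570) = 0.239

23.9%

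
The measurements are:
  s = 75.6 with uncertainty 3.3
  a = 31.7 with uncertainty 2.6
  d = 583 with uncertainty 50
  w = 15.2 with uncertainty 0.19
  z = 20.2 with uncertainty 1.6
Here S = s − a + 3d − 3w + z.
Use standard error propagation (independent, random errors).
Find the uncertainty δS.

Sums and differences: (δS)² = Σ (cᵢ δxᵢ)².
  (δs)² = 10.9;  (δa)² = 6.76;  (3·δd)² = 22500;  (3·δw)² = 0.325;  (δz)² = 2.56
δS = √(22500) = 150

150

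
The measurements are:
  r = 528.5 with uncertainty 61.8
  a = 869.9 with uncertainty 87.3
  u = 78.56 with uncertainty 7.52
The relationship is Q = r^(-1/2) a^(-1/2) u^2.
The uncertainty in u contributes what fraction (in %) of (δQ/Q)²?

(δQ/Q)² = (−½·δr/r)² + (−½·δa/a)² + (2·δu/u)²
  r term: (-0.5×0.117)² = 0.00342
  a term: (-0.5×0.100)² = 0.00252
  u term: (2×0.0957)² = 0.0367
Total = 0.0426. Share from u = 0.0367/0.0426 = 0.861.

86.1%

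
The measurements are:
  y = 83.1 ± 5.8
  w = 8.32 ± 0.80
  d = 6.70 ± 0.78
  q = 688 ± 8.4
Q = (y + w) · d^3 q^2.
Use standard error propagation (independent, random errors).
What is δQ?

4.63e+09

Let u = y + w = 91.4. δu = √(δy² + δw²) = √(33.6 + 0.640) = 5.85, so δu/u = 0.0640.
Q is then a monomial in u, d, q:
δQ/Q = √((δu/u)² + (3·δd/d)² + (2·δq/q)²) = √(0.00410 + 0.122 + 0.000596) = 0.356
Q = 1.3e+10, so δQ = 0.356 × 1.3e+10 = 4.63e+09.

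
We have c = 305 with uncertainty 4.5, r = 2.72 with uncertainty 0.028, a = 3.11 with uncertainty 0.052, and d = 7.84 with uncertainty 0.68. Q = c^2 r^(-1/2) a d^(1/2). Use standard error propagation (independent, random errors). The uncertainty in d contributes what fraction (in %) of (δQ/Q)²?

61.5%

(δQ/Q)² = (2·δc/c)² + (−½·δr/r)² + (1·δa/a)² + (½·δd/d)²
  c term: (2×0.0148)² = 0.000871
  r term: (-0.5×0.0103)² = 2.65e-05
  a term: (1×0.0167)² = 0.000280
  d term: (0.5×0.0867)² = 0.00188
Total = 0.00306. Share from d = 0.00188/0.00306 = 0.615.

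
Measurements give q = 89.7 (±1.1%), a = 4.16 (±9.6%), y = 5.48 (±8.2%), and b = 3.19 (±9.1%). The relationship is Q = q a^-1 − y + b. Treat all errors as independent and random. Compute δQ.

Let p = q·a^-1 = 21.6. δp/p = √((1·δq/q)² + (-1·δa/a)²) = √(0.000121 + 0.00922) = 0.0966, so δp = 2.08.
Q = p − y + b: δQ = √(δp² + δy² + δb²) = √(4.34 + 0.202 + 0.0843) = 2.15

2.15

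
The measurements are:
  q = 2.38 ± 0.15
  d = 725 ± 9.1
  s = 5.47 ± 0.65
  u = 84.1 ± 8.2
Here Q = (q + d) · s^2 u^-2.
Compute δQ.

Let w = q + d = 727. δw = √(δq² + δd²) = √(0.0225 + 82.8) = 9.10, so δw/w = 0.0125.
Q is then a monomial in w, s, u:
δQ/Q = √((δw/w)² + (2·δs/s)² + (-2·δu/u)²) = √(0.000157 + 0.0565 + 0.0380) = 0.308
Q = 3.08, so δQ = 0.308 × 3.08 = 0.947.

0.947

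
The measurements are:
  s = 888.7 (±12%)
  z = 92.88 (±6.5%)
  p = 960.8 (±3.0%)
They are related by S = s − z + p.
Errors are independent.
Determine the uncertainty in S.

For a sum/difference, combine absolute errors in quadrature:
  (δs)² = 11400;  (δz)² = 36.4;  (δp)² = 831
δS = √(12200) = 111

111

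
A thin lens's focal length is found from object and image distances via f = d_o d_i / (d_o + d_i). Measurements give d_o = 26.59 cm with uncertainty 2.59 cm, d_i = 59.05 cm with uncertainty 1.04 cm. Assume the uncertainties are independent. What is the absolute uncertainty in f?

1.24 cm

∂f/∂d_o = (d_i/(d_o+d_i))² = 0.475;  ∂f/∂d_i = (d_o/(d_o+d_i))² = 0.0964
δf = √((∂f/∂d_o · δd_o)² + (∂f/∂d_i · δd_i)²) = √(1.52 + 0.0101) = 1.24 cm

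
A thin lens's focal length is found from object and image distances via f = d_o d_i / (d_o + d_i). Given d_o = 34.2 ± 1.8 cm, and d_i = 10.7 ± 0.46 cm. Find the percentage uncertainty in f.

∂f/∂d_o = (d_i/(d_o+d_i))² = 0.0568;  ∂f/∂d_i = (d_o/(d_o+d_i))² = 0.580
δf = √((∂f/∂d_o · δd_o)² + (∂f/∂d_i · δd_i)²) = √(0.0104 + 0.0712) = 0.286 cm
f = 8.15 cm, so δf/f = 0.286/8.15 = 0.0351.

3.51%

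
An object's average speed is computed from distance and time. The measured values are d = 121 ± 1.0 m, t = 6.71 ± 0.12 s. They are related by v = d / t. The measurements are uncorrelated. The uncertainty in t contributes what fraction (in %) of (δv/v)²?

82.4%

(δv/v)² = (1·δd/d)² + (-1·δt/t)²
  d term: (1×0.00826)² = 6.83e-05
  t term: (-1×0.0179)² = 0.000320
Total = 0.000388. Share from t = 0.000320/0.000388 = 0.824.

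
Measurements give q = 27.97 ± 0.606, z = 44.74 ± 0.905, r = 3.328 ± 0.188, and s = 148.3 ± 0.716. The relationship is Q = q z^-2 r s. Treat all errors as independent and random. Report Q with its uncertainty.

Since Q is a product/quotient, work with relative uncertainties:
  (1·δq/q)² = (1×0.0217)² = 0.000469;  (-2·δz/z)² = (-2×0.0202)² = 0.00164;  (1·δr/r)² = (1×0.0565)² = 0.00319;  (1·δs/s)² = (1×0.00483)² = 2.33e-05
δQ/Q = √(0.00532) = 0.0729
Q = 6.896, so δQ = 0.0729 × 6.896 = 0.503.

6.896 ± 0.503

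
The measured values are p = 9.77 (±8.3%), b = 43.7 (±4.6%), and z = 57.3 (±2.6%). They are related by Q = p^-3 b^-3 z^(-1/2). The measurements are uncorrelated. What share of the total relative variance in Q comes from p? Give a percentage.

(δQ/Q)² = (-3·δp/p)² + (-3·δb/b)² + (−½·δz/z)²
  p term: (-3×0.0830)² = 0.0620
  b term: (-3×0.0460)² = 0.0190
  z term: (-0.5×0.0260)² = 0.000169
Total = 0.0812. Share from p = 0.0620/0.0812 = 0.763.

76.3%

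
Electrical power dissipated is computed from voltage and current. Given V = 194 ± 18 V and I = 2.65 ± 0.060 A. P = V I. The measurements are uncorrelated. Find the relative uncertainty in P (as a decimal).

0.0955

For a monomial P ∝ V, I, fractional errors add in quadrature:
  (1·δV/V)² = (1×0.0928)² = 0.00861;  (1·δI/I)² = (1×0.0226)² = 0.000513
δP/P = √(0.00912) = 0.0955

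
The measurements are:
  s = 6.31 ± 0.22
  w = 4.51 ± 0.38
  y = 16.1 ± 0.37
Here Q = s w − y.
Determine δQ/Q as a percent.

21.2%

Let p = s·w = 28.5. δp/p = √((1·δs/s)² + (1·δw/w)²) = √(0.00122 + 0.00710) = 0.0912, so δp = 2.59.
Q = p − y: δQ = √(δp² + δy²) = √(6.73 + 0.137) = 2.62
Q = 12.4, so δQ/Q = 2.62/12.4 = 0.212.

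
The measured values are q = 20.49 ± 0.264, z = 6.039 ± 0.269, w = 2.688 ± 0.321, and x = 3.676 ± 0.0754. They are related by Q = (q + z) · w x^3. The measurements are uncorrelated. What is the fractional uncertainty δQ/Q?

Let u = q + z = 26.53. δu = √(δq² + δz²) = √(0.0697 + 0.0724) = 0.377, so δu/u = 0.0142.
Q is then a monomial in u, w, x:
δQ/Q = √((δu/u)² + (1·δw/w)² + (3·δx/x)²) = √(0.000202 + 0.0143 + 0.00379) = 0.135

0.135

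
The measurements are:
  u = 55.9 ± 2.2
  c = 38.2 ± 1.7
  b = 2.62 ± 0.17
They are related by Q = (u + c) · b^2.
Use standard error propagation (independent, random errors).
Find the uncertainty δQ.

86.0

Let w = u + c = 94.1. δw = √(δu² + δc²) = √(4.84 + 2.89) = 2.78, so δw/w = 0.0295.
Q is then a monomial in w, b:
δQ/Q = √((δw/w)² + (2·δb/b)²) = √(0.000873 + 0.0168) = 0.133
Q = 646, so δQ = 0.133 × 646 = 86.0.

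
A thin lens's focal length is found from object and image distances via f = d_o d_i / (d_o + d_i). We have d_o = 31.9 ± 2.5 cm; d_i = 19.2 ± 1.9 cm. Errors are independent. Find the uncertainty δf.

0.820 cm

∂f/∂d_o = (d_i/(d_o+d_i))² = 0.141;  ∂f/∂d_i = (d_o/(d_o+d_i))² = 0.390
δf = √((∂f/∂d_o · δd_o)² + (∂f/∂d_i · δd_i)²) = √(0.125 + 0.548) = 0.820 cm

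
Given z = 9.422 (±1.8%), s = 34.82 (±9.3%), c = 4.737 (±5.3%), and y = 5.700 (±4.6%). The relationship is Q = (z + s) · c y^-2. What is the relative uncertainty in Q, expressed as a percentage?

Let u = z + s = 44.24. δu = √(δz² + δs²) = √(0.0288 + 10.5) = 3.24, so δu/u = 0.0733.
Q is then a monomial in u, c, y:
δQ/Q = √((δu/u)² + (1·δc/c)² + (-2·δy/y)²) = √(0.00537 + 0.00281 + 0.00846) = 0.129

12.9%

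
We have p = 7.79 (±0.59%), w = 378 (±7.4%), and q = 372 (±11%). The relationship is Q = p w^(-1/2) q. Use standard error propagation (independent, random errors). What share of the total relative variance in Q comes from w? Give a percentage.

10.1%

(δQ/Q)² = (1·δp/p)² + (−½·δw/w)² + (1·δq/q)²
  p term: (1×0.00590)² = 3.48e-05
  w term: (-0.5×0.0740)² = 0.00137
  q term: (1×0.110)² = 0.0121
Total = 0.0135. Share from w = 0.00137/0.0135 = 0.101.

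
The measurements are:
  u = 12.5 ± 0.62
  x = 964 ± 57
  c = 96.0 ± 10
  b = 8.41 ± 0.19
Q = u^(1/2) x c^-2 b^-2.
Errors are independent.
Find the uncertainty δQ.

Since Q is a product/quotient, work with relative uncertainties:
  (½·δu/u)² = (0.5×0.0496)² = 0.000615;  (1·δx/x)² = (1×0.0591)² = 0.00350;  (-2·δc/c)² = (-2×0.104)² = 0.0434;  (-2·δb/b)² = (-2×0.0226)² = 0.00204
δQ/Q = √(0.0496) = 0.223
Q = 0.00523, so δQ = 0.223 × 0.00523 = 0.00116.

0.00116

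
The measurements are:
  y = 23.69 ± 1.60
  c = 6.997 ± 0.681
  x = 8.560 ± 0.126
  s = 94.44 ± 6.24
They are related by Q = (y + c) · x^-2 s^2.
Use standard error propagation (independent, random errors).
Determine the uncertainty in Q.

548

Let u = y + c = 30.69. δu = √(δy² + δc²) = √(2.56 + 0.464) = 1.74, so δu/u = 0.0567.
Q is then a monomial in u, x, s:
δQ/Q = √((δu/u)² + (-2·δx/x)² + (2·δs/s)²) = √(0.00321 + 0.000867 + 0.0175) = 0.147
Q = 3735, so δQ = 0.147 × 3735 = 548.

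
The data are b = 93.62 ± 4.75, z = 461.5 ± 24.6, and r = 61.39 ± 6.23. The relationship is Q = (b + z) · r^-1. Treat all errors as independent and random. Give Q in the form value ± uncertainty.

Let u = b + z = 555.1. δu = √(δb² + δz²) = √(22.6 + 605) = 25.1, so δu/u = 0.0451.
Q is then a monomial in u, r:
δQ/Q = √((δu/u)² + (-1·δr/r)²) = √(0.00204 + 0.0103) = 0.111
Q = 9.043, so δQ = 0.111 × 9.043 = 1.00.

9.043 ± 1.00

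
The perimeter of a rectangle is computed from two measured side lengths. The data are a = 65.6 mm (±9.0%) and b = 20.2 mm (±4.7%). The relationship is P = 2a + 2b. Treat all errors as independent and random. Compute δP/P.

Each term contributes (cᵢ δxᵢ)² to (δP)²:
  (2·δa)² = 139;  (2·δb)² = 3.61
δP = √(143) = 12.0 mm
P = 172 mm, so δP/P = 12.0/172 = 0.0697.

0.0697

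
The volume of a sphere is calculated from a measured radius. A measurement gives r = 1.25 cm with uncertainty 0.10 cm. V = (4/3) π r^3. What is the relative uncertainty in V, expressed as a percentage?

V ∝ r^3, so δV/V = |3| · δr/r = 3 × 0.0800 = 0.240.

24.0%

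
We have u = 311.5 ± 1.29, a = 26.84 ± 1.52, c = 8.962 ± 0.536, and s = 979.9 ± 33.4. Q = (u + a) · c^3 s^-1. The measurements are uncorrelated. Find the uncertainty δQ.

45.4

Let w = u + a = 338.3. δw = √(δu² + δa²) = √(1.66 + 2.31) = 1.99, so δw/w = 0.00589.
Q is then a monomial in w, c, s:
δQ/Q = √((δw/w)² + (3·δc/c)² + (-1·δs/s)²) = √(3.47e-05 + 0.0322 + 0.00116) = 0.183
Q = 248.5, so δQ = 0.183 × 248.5 = 45.4.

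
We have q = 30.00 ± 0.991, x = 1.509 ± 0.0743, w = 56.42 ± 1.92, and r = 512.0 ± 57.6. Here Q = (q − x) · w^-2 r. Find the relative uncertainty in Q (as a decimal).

0.136

Let u = q − x = 28.49. δu = √(δq² + δx²) = √(0.982 + 0.00552) = 0.994, so δu/u = 0.0349.
Q is then a monomial in u, w, r:
δQ/Q = √((δu/u)² + (-2·δw/w)² + (1·δr/r)²) = √(0.00122 + 0.00463 + 0.0127) = 0.136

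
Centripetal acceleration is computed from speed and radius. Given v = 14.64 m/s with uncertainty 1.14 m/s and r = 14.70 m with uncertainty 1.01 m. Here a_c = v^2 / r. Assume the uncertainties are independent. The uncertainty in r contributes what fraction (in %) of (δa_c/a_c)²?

16.3%

(δa_c/a_c)² = (2·δv/v)² + (-1·δr/r)²
  v term: (2×0.0779)² = 0.0243
  r term: (-1×0.0687)² = 0.00472
Total = 0.0290. Share from r = 0.00472/0.0290 = 0.163.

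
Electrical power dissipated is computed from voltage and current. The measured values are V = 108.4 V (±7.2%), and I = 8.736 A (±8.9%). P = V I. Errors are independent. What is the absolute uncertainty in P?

108 W

For a monomial P ∝ V, I, fractional errors add in quadrature:
  (1·δV/V)² = (1×0.0720)² = 0.00518;  (1·δI/I)² = (1×0.0890)² = 0.00792
δP/P = √(0.0131) = 0.114
P = 947.0 W, so δP = 0.114 × 947.0 = 108 W.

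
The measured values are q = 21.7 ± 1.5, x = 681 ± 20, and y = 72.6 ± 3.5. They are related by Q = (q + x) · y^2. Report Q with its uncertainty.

Let u = q + x = 703. δu = √(δq² + δx²) = √(2.25 + 400) = 20.1, so δu/u = 0.0285.
Q is then a monomial in u, y:
δQ/Q = √((δu/u)² + (2·δy/y)²) = √(0.000815 + 0.00930) = 0.101
Q = 3.7e+06, so δQ = 0.101 × 3.7e+06 = 3.72e+05.

(3.70 ± 0.372) × 10^6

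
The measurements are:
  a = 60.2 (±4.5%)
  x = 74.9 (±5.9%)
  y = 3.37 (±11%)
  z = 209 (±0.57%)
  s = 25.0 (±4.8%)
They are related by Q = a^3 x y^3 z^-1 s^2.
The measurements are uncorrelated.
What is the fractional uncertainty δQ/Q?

0.374

Products/powers → add relative errors in quadrature, weighted by exponent:
  (3·δa/a)² = (3×0.0450)² = 0.0182;  (1·δx/x)² = (1×0.0590)² = 0.00348;  (3·δy/y)² = (3×0.110)² = 0.109;  (-1·δz/z)² = (-1×0.00570)² = 3.25e-05;  (2·δs/s)² = (2×0.0480)² = 0.00922
δQ/Q = √(0.140) = 0.374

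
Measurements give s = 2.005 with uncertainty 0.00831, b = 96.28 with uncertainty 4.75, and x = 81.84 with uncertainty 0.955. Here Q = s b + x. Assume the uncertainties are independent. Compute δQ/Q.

Let p = s·b = 193.0. δp/p = √((1·δs/s)² + (1·δb/b)²) = √(1.72e-05 + 0.00243) = 0.0495, so δp = 9.56.
Q = p + x: δQ = √(δp² + δx²) = √(91.3 + 0.912) = 9.60
Q = 274.9, so δQ/Q = 9.60/274.9 = 0.0349.

0.0349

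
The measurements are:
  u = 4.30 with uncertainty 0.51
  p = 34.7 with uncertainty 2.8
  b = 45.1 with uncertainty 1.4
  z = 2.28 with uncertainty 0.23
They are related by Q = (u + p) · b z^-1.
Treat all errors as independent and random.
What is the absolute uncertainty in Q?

99.0

Let w = u + p = 39.0. δw = √(δu² + δp²) = √(0.260 + 7.84) = 2.85, so δw/w = 0.0730.
Q is then a monomial in w, b, z:
δQ/Q = √((δw/w)² + (1·δb/b)² + (-1·δz/z)²) = √(0.00533 + 0.000964 + 0.0102) = 0.128
Q = 771, so δQ = 0.128 × 771 = 99.0.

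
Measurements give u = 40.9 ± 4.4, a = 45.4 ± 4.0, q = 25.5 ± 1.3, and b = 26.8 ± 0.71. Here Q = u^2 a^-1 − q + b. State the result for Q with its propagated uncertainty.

38.1 ± 8.69

Let p = u^2·a^-1 = 36.8. δp/p = √((2·δu/u)² + (-1·δa/a)²) = √(0.0463 + 0.00776) = 0.232, so δp = 8.57.
Q = p − q + b: δQ = √(δp² + δq² + δb²) = √(73.4 + 1.69 + 0.504) = 8.69
Q = 38.1.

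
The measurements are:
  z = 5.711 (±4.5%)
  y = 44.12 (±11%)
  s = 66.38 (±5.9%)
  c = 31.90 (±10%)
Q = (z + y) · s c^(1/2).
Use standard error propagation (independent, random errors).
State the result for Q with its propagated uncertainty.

18680 ± 2330

Let u = z + y = 49.83. δu = √(δz² + δy²) = √(0.0660 + 23.6) = 4.86, so δu/u = 0.0975.
Q is then a monomial in u, s, c:
δQ/Q = √((δu/u)² + (1·δs/s)² + (½·δc/c)²) = √(0.00951 + 0.00348 + 0.00250) = 0.124
Q = 18680, so δQ = 0.124 × 18680 = 2330.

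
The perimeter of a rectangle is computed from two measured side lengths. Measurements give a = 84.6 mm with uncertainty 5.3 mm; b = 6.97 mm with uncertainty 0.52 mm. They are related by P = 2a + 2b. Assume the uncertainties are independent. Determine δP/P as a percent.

5.82%

Each term contributes (cᵢ δxᵢ)² to (δP)²:
  (2·δa)² = 112;  (2·δb)² = 1.08
δP = √(113) = 10.7 mm
P = 183 mm, so δP/P = 10.7/183 = 0.0582.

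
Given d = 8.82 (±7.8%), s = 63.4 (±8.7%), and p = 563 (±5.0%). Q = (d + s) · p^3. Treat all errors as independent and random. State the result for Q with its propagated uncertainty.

Let u = d + s = 72.2. δu = √(δd² + δs²) = √(0.473 + 30.4) = 5.56, so δu/u = 0.0770.
Q is then a monomial in u, p:
δQ/Q = √((δu/u)² + (3·δp/p)²) = √(0.00592 + 0.0225) = 0.169
Q = 1.29e+10, so δQ = 0.169 × 1.29e+10 = 2.17e+09.

(1.29 ± 0.217) × 10^10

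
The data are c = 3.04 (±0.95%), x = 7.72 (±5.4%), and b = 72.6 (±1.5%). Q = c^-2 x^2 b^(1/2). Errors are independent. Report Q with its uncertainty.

Since Q is a product/quotient, work with relative uncertainties:
  (-2·δc/c)² = (-2×0.00950)² = 0.000361;  (2·δx/x)² = (2×0.0540)² = 0.0117;  (½·δb/b)² = (0.5×0.0150)² = 5.63e-05
δQ/Q = √(0.0121) = 0.110
Q = 54.9, so δQ = 0.110 × 54.9 = 6.04.

54.9 ± 6.04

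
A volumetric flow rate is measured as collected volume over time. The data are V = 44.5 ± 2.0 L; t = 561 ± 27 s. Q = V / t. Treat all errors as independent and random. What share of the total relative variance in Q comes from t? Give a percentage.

(δQ/Q)² = (1·δV/V)² + (-1·δt/t)²
  V term: (1×0.0449)² = 0.00202
  t term: (-1×0.0481)² = 0.00232
Total = 0.00434. Share from t = 0.00232/0.00434 = 0.534.

53.4%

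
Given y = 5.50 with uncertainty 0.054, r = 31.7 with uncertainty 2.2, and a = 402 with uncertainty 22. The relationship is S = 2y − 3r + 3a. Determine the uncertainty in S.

66.3

For a sum/difference, combine absolute errors in quadrature:
  (2·δy)² = 0.0117;  (3·δr)² = 43.6;  (3·δa)² = 4360
δS = √(4400) = 66.3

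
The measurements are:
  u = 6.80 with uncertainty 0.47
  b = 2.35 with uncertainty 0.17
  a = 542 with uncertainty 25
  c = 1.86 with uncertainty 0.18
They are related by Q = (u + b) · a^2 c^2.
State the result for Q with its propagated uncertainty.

Let w = u + b = 9.15. δw = √(δu² + δb²) = √(0.221 + 0.0289) = 0.500, so δw/w = 0.0546.
Q is then a monomial in w, a, c:
δQ/Q = √((δw/w)² + (2·δa/a)² + (2·δc/c)²) = √(0.00298 + 0.00851 + 0.0375) = 0.221
Q = 9.3e+06, so δQ = 0.221 × 9.3e+06 = 2.06e+06.

(9.30 ± 2.06) × 10^6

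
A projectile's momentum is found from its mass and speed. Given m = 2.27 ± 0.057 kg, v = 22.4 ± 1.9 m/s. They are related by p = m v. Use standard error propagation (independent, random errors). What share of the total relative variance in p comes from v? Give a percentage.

91.9%

(δp/p)² = (1·δm/m)² + (1·δv/v)²
  m term: (1×0.0251)² = 0.000631
  v term: (1×0.0848)² = 0.00719
Total = 0.00783. Share from v = 0.00719/0.00783 = 0.919.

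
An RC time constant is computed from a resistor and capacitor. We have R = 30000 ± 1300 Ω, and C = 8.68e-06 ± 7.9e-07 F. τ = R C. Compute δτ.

Since τ is a product/quotient, work with relative uncertainties:
  (1·δR/R)² = (1×0.0433)² = 0.00188;  (1·δC/C)² = (1×0.0910)² = 0.00828
δτ/τ = √(0.0102) = 0.101
τ = 0.260 s, so δτ = 0.101 × 0.260 = 0.0262 s.

0.0262 s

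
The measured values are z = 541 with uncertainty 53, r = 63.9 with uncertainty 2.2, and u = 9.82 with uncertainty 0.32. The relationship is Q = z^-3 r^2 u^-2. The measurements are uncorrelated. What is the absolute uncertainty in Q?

8.26e-08

Each factor contributes (exponent × relative error)² to (δQ/Q)²:
  (-3·δz/z)² = (-3×0.0980)² = 0.0864;  (2·δr/r)² = (2×0.0344)² = 0.00474;  (-2·δu/u)² = (-2×0.0326)² = 0.00425
δQ/Q = √(0.0954) = 0.309
Q = 2.67e-07, so δQ = 0.309 × 2.67e-07 = 8.26e-08.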